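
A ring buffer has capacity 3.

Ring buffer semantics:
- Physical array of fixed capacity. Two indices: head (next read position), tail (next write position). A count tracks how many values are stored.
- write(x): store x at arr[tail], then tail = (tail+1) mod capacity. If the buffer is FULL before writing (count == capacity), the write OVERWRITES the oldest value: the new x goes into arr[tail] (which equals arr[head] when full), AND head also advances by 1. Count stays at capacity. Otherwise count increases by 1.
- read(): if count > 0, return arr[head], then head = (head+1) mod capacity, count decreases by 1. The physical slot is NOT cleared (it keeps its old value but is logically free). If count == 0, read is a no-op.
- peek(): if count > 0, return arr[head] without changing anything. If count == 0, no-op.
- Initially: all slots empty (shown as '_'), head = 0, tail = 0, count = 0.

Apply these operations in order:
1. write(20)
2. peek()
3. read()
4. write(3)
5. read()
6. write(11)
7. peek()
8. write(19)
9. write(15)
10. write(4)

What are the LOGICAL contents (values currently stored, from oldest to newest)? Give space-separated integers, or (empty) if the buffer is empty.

Answer: 19 15 4

Derivation:
After op 1 (write(20)): arr=[20 _ _] head=0 tail=1 count=1
After op 2 (peek()): arr=[20 _ _] head=0 tail=1 count=1
After op 3 (read()): arr=[20 _ _] head=1 tail=1 count=0
After op 4 (write(3)): arr=[20 3 _] head=1 tail=2 count=1
After op 5 (read()): arr=[20 3 _] head=2 tail=2 count=0
After op 6 (write(11)): arr=[20 3 11] head=2 tail=0 count=1
After op 7 (peek()): arr=[20 3 11] head=2 tail=0 count=1
After op 8 (write(19)): arr=[19 3 11] head=2 tail=1 count=2
After op 9 (write(15)): arr=[19 15 11] head=2 tail=2 count=3
After op 10 (write(4)): arr=[19 15 4] head=0 tail=0 count=3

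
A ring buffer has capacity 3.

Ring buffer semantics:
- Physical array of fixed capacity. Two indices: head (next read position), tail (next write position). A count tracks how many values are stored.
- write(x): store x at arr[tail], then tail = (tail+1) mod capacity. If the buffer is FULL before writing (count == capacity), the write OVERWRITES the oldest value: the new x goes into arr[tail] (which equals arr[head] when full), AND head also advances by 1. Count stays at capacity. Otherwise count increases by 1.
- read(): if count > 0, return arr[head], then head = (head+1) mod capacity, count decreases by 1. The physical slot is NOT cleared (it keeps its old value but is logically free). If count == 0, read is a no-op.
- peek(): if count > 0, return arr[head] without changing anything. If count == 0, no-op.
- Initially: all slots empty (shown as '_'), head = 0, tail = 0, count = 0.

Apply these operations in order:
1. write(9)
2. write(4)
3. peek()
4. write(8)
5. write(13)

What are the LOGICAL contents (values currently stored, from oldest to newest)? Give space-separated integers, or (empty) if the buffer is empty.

After op 1 (write(9)): arr=[9 _ _] head=0 tail=1 count=1
After op 2 (write(4)): arr=[9 4 _] head=0 tail=2 count=2
After op 3 (peek()): arr=[9 4 _] head=0 tail=2 count=2
After op 4 (write(8)): arr=[9 4 8] head=0 tail=0 count=3
After op 5 (write(13)): arr=[13 4 8] head=1 tail=1 count=3

Answer: 4 8 13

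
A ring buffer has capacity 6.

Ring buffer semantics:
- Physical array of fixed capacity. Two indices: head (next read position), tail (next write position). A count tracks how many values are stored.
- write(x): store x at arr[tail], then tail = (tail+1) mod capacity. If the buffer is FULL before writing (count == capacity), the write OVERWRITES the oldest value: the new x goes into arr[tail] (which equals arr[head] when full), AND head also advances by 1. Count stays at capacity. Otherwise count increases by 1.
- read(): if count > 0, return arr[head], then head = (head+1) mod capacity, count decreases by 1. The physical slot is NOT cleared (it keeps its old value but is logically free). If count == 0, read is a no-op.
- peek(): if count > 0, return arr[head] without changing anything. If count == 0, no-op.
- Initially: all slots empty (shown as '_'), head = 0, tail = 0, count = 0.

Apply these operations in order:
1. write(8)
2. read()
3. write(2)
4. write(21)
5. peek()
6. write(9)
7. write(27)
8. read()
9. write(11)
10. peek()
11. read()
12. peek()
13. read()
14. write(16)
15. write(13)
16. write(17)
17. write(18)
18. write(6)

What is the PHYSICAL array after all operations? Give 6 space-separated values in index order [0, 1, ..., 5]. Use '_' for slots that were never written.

Answer: 16 13 17 18 6 11

Derivation:
After op 1 (write(8)): arr=[8 _ _ _ _ _] head=0 tail=1 count=1
After op 2 (read()): arr=[8 _ _ _ _ _] head=1 tail=1 count=0
After op 3 (write(2)): arr=[8 2 _ _ _ _] head=1 tail=2 count=1
After op 4 (write(21)): arr=[8 2 21 _ _ _] head=1 tail=3 count=2
After op 5 (peek()): arr=[8 2 21 _ _ _] head=1 tail=3 count=2
After op 6 (write(9)): arr=[8 2 21 9 _ _] head=1 tail=4 count=3
After op 7 (write(27)): arr=[8 2 21 9 27 _] head=1 tail=5 count=4
After op 8 (read()): arr=[8 2 21 9 27 _] head=2 tail=5 count=3
After op 9 (write(11)): arr=[8 2 21 9 27 11] head=2 tail=0 count=4
After op 10 (peek()): arr=[8 2 21 9 27 11] head=2 tail=0 count=4
After op 11 (read()): arr=[8 2 21 9 27 11] head=3 tail=0 count=3
After op 12 (peek()): arr=[8 2 21 9 27 11] head=3 tail=0 count=3
After op 13 (read()): arr=[8 2 21 9 27 11] head=4 tail=0 count=2
After op 14 (write(16)): arr=[16 2 21 9 27 11] head=4 tail=1 count=3
After op 15 (write(13)): arr=[16 13 21 9 27 11] head=4 tail=2 count=4
After op 16 (write(17)): arr=[16 13 17 9 27 11] head=4 tail=3 count=5
After op 17 (write(18)): arr=[16 13 17 18 27 11] head=4 tail=4 count=6
After op 18 (write(6)): arr=[16 13 17 18 6 11] head=5 tail=5 count=6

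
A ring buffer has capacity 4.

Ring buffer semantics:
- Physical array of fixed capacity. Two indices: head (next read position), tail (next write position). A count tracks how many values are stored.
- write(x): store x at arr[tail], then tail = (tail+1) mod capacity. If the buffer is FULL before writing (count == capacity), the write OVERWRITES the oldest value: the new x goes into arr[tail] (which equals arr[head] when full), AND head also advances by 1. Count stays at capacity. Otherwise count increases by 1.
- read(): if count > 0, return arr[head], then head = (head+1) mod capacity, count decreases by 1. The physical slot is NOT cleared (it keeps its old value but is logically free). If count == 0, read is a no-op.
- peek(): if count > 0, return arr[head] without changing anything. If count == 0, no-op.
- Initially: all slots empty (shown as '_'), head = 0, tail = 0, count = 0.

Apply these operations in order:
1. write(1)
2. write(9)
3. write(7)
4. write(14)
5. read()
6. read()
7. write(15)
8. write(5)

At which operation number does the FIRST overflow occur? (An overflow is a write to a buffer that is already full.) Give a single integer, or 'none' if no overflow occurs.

After op 1 (write(1)): arr=[1 _ _ _] head=0 tail=1 count=1
After op 2 (write(9)): arr=[1 9 _ _] head=0 tail=2 count=2
After op 3 (write(7)): arr=[1 9 7 _] head=0 tail=3 count=3
After op 4 (write(14)): arr=[1 9 7 14] head=0 tail=0 count=4
After op 5 (read()): arr=[1 9 7 14] head=1 tail=0 count=3
After op 6 (read()): arr=[1 9 7 14] head=2 tail=0 count=2
After op 7 (write(15)): arr=[15 9 7 14] head=2 tail=1 count=3
After op 8 (write(5)): arr=[15 5 7 14] head=2 tail=2 count=4

Answer: none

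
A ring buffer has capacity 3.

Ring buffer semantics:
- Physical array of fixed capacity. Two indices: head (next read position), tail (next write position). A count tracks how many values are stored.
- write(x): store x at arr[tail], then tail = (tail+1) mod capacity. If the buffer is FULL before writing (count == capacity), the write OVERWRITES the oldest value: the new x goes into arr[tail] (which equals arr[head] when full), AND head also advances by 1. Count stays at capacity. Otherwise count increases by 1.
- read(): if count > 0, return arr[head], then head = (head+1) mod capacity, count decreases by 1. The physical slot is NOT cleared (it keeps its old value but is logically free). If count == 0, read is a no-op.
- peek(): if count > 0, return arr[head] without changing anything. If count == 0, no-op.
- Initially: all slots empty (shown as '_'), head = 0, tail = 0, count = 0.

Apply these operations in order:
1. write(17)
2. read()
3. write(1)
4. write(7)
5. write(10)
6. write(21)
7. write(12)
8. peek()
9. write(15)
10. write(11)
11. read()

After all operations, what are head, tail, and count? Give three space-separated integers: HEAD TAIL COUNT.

After op 1 (write(17)): arr=[17 _ _] head=0 tail=1 count=1
After op 2 (read()): arr=[17 _ _] head=1 tail=1 count=0
After op 3 (write(1)): arr=[17 1 _] head=1 tail=2 count=1
After op 4 (write(7)): arr=[17 1 7] head=1 tail=0 count=2
After op 5 (write(10)): arr=[10 1 7] head=1 tail=1 count=3
After op 6 (write(21)): arr=[10 21 7] head=2 tail=2 count=3
After op 7 (write(12)): arr=[10 21 12] head=0 tail=0 count=3
After op 8 (peek()): arr=[10 21 12] head=0 tail=0 count=3
After op 9 (write(15)): arr=[15 21 12] head=1 tail=1 count=3
After op 10 (write(11)): arr=[15 11 12] head=2 tail=2 count=3
After op 11 (read()): arr=[15 11 12] head=0 tail=2 count=2

Answer: 0 2 2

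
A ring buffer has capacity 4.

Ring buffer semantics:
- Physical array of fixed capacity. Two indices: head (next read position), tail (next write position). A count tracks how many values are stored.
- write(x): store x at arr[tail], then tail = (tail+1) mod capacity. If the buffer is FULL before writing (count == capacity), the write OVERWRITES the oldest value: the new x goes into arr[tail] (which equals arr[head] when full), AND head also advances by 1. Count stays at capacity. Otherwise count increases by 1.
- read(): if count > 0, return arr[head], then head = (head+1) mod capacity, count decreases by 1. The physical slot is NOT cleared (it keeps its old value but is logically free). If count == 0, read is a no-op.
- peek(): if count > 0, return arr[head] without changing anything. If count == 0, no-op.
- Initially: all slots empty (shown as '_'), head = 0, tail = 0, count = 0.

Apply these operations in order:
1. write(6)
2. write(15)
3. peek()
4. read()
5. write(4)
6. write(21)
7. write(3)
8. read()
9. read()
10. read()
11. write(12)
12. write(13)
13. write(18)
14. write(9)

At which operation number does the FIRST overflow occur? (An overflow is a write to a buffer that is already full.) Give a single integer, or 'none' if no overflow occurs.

After op 1 (write(6)): arr=[6 _ _ _] head=0 tail=1 count=1
After op 2 (write(15)): arr=[6 15 _ _] head=0 tail=2 count=2
After op 3 (peek()): arr=[6 15 _ _] head=0 tail=2 count=2
After op 4 (read()): arr=[6 15 _ _] head=1 tail=2 count=1
After op 5 (write(4)): arr=[6 15 4 _] head=1 tail=3 count=2
After op 6 (write(21)): arr=[6 15 4 21] head=1 tail=0 count=3
After op 7 (write(3)): arr=[3 15 4 21] head=1 tail=1 count=4
After op 8 (read()): arr=[3 15 4 21] head=2 tail=1 count=3
After op 9 (read()): arr=[3 15 4 21] head=3 tail=1 count=2
After op 10 (read()): arr=[3 15 4 21] head=0 tail=1 count=1
After op 11 (write(12)): arr=[3 12 4 21] head=0 tail=2 count=2
After op 12 (write(13)): arr=[3 12 13 21] head=0 tail=3 count=3
After op 13 (write(18)): arr=[3 12 13 18] head=0 tail=0 count=4
After op 14 (write(9)): arr=[9 12 13 18] head=1 tail=1 count=4

Answer: 14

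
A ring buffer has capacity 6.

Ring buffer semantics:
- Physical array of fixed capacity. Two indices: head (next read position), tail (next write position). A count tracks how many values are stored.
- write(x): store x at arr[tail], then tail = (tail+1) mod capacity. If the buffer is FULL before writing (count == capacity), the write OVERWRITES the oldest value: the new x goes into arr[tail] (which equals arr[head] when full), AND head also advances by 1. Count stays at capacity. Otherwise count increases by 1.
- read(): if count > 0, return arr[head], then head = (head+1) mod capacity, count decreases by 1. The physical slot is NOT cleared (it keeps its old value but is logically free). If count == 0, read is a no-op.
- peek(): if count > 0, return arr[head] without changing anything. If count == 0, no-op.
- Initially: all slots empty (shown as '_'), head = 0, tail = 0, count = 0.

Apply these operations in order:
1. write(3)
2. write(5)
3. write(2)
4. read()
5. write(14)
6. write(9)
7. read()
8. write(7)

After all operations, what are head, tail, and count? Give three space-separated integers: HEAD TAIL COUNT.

Answer: 2 0 4

Derivation:
After op 1 (write(3)): arr=[3 _ _ _ _ _] head=0 tail=1 count=1
After op 2 (write(5)): arr=[3 5 _ _ _ _] head=0 tail=2 count=2
After op 3 (write(2)): arr=[3 5 2 _ _ _] head=0 tail=3 count=3
After op 4 (read()): arr=[3 5 2 _ _ _] head=1 tail=3 count=2
After op 5 (write(14)): arr=[3 5 2 14 _ _] head=1 tail=4 count=3
After op 6 (write(9)): arr=[3 5 2 14 9 _] head=1 tail=5 count=4
After op 7 (read()): arr=[3 5 2 14 9 _] head=2 tail=5 count=3
After op 8 (write(7)): arr=[3 5 2 14 9 7] head=2 tail=0 count=4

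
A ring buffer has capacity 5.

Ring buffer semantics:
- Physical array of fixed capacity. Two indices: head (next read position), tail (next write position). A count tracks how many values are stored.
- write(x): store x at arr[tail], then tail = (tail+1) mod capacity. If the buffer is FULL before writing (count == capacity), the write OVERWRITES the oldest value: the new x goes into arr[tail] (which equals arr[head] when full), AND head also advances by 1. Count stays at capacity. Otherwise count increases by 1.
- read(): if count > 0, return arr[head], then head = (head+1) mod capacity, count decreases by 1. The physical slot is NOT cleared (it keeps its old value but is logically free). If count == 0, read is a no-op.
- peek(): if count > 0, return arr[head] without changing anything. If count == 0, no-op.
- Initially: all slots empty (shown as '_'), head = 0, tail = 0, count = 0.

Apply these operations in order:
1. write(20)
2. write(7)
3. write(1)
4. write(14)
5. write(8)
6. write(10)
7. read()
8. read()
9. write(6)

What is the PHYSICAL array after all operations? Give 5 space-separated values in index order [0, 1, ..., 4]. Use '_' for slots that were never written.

After op 1 (write(20)): arr=[20 _ _ _ _] head=0 tail=1 count=1
After op 2 (write(7)): arr=[20 7 _ _ _] head=0 tail=2 count=2
After op 3 (write(1)): arr=[20 7 1 _ _] head=0 tail=3 count=3
After op 4 (write(14)): arr=[20 7 1 14 _] head=0 tail=4 count=4
After op 5 (write(8)): arr=[20 7 1 14 8] head=0 tail=0 count=5
After op 6 (write(10)): arr=[10 7 1 14 8] head=1 tail=1 count=5
After op 7 (read()): arr=[10 7 1 14 8] head=2 tail=1 count=4
After op 8 (read()): arr=[10 7 1 14 8] head=3 tail=1 count=3
After op 9 (write(6)): arr=[10 6 1 14 8] head=3 tail=2 count=4

Answer: 10 6 1 14 8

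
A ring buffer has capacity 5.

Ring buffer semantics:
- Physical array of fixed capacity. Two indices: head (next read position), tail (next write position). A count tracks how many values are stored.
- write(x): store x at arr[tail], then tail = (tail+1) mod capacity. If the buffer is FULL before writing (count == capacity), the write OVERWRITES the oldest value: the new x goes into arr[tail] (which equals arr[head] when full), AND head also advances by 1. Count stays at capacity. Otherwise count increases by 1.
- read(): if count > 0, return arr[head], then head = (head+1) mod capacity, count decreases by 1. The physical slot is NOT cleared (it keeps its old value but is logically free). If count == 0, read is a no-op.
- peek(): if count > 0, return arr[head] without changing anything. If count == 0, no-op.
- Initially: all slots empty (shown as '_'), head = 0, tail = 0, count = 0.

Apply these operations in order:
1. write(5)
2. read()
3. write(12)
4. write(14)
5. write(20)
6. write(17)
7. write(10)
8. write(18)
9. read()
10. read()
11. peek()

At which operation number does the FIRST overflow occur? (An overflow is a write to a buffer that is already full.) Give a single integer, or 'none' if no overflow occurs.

After op 1 (write(5)): arr=[5 _ _ _ _] head=0 tail=1 count=1
After op 2 (read()): arr=[5 _ _ _ _] head=1 tail=1 count=0
After op 3 (write(12)): arr=[5 12 _ _ _] head=1 tail=2 count=1
After op 4 (write(14)): arr=[5 12 14 _ _] head=1 tail=3 count=2
After op 5 (write(20)): arr=[5 12 14 20 _] head=1 tail=4 count=3
After op 6 (write(17)): arr=[5 12 14 20 17] head=1 tail=0 count=4
After op 7 (write(10)): arr=[10 12 14 20 17] head=1 tail=1 count=5
After op 8 (write(18)): arr=[10 18 14 20 17] head=2 tail=2 count=5
After op 9 (read()): arr=[10 18 14 20 17] head=3 tail=2 count=4
After op 10 (read()): arr=[10 18 14 20 17] head=4 tail=2 count=3
After op 11 (peek()): arr=[10 18 14 20 17] head=4 tail=2 count=3

Answer: 8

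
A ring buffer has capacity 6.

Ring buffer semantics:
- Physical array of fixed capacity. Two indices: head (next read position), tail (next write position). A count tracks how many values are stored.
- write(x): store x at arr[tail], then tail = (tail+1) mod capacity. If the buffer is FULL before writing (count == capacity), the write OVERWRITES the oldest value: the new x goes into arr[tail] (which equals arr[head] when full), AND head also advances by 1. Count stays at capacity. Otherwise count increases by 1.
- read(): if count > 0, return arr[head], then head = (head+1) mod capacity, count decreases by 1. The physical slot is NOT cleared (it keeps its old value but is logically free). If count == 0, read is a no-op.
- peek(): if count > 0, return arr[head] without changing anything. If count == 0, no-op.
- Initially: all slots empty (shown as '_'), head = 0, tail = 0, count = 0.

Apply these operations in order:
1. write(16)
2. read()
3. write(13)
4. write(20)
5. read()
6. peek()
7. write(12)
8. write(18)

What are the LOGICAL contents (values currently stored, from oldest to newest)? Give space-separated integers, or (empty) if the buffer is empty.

After op 1 (write(16)): arr=[16 _ _ _ _ _] head=0 tail=1 count=1
After op 2 (read()): arr=[16 _ _ _ _ _] head=1 tail=1 count=0
After op 3 (write(13)): arr=[16 13 _ _ _ _] head=1 tail=2 count=1
After op 4 (write(20)): arr=[16 13 20 _ _ _] head=1 tail=3 count=2
After op 5 (read()): arr=[16 13 20 _ _ _] head=2 tail=3 count=1
After op 6 (peek()): arr=[16 13 20 _ _ _] head=2 tail=3 count=1
After op 7 (write(12)): arr=[16 13 20 12 _ _] head=2 tail=4 count=2
After op 8 (write(18)): arr=[16 13 20 12 18 _] head=2 tail=5 count=3

Answer: 20 12 18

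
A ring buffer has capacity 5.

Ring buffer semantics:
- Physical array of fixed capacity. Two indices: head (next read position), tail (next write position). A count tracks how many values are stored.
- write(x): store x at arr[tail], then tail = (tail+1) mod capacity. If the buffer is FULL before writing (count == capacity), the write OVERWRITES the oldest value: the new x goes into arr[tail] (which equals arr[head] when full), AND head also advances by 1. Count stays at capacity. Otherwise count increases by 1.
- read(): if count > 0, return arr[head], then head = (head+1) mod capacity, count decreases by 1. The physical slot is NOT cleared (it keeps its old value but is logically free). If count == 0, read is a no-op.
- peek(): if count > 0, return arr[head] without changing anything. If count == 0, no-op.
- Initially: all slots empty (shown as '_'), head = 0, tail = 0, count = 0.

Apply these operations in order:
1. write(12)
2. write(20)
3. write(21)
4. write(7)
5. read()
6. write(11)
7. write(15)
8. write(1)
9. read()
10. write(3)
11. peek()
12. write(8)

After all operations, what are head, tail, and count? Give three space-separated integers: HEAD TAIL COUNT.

Answer: 4 4 5

Derivation:
After op 1 (write(12)): arr=[12 _ _ _ _] head=0 tail=1 count=1
After op 2 (write(20)): arr=[12 20 _ _ _] head=0 tail=2 count=2
After op 3 (write(21)): arr=[12 20 21 _ _] head=0 tail=3 count=3
After op 4 (write(7)): arr=[12 20 21 7 _] head=0 tail=4 count=4
After op 5 (read()): arr=[12 20 21 7 _] head=1 tail=4 count=3
After op 6 (write(11)): arr=[12 20 21 7 11] head=1 tail=0 count=4
After op 7 (write(15)): arr=[15 20 21 7 11] head=1 tail=1 count=5
After op 8 (write(1)): arr=[15 1 21 7 11] head=2 tail=2 count=5
After op 9 (read()): arr=[15 1 21 7 11] head=3 tail=2 count=4
After op 10 (write(3)): arr=[15 1 3 7 11] head=3 tail=3 count=5
After op 11 (peek()): arr=[15 1 3 7 11] head=3 tail=3 count=5
After op 12 (write(8)): arr=[15 1 3 8 11] head=4 tail=4 count=5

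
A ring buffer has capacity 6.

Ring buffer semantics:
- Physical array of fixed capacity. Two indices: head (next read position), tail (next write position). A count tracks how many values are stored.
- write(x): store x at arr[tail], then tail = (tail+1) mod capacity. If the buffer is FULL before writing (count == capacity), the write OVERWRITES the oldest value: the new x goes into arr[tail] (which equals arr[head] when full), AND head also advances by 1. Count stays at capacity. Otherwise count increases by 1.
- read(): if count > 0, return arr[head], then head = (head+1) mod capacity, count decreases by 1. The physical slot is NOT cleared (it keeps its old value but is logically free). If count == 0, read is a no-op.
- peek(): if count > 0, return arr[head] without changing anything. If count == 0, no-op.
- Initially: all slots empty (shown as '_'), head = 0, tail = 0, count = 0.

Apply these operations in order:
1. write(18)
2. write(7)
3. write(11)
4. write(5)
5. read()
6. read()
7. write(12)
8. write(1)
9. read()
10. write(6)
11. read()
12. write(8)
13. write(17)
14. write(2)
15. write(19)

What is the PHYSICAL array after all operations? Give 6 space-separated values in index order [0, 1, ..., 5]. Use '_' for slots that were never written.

After op 1 (write(18)): arr=[18 _ _ _ _ _] head=0 tail=1 count=1
After op 2 (write(7)): arr=[18 7 _ _ _ _] head=0 tail=2 count=2
After op 3 (write(11)): arr=[18 7 11 _ _ _] head=0 tail=3 count=3
After op 4 (write(5)): arr=[18 7 11 5 _ _] head=0 tail=4 count=4
After op 5 (read()): arr=[18 7 11 5 _ _] head=1 tail=4 count=3
After op 6 (read()): arr=[18 7 11 5 _ _] head=2 tail=4 count=2
After op 7 (write(12)): arr=[18 7 11 5 12 _] head=2 tail=5 count=3
After op 8 (write(1)): arr=[18 7 11 5 12 1] head=2 tail=0 count=4
After op 9 (read()): arr=[18 7 11 5 12 1] head=3 tail=0 count=3
After op 10 (write(6)): arr=[6 7 11 5 12 1] head=3 tail=1 count=4
After op 11 (read()): arr=[6 7 11 5 12 1] head=4 tail=1 count=3
After op 12 (write(8)): arr=[6 8 11 5 12 1] head=4 tail=2 count=4
After op 13 (write(17)): arr=[6 8 17 5 12 1] head=4 tail=3 count=5
After op 14 (write(2)): arr=[6 8 17 2 12 1] head=4 tail=4 count=6
After op 15 (write(19)): arr=[6 8 17 2 19 1] head=5 tail=5 count=6

Answer: 6 8 17 2 19 1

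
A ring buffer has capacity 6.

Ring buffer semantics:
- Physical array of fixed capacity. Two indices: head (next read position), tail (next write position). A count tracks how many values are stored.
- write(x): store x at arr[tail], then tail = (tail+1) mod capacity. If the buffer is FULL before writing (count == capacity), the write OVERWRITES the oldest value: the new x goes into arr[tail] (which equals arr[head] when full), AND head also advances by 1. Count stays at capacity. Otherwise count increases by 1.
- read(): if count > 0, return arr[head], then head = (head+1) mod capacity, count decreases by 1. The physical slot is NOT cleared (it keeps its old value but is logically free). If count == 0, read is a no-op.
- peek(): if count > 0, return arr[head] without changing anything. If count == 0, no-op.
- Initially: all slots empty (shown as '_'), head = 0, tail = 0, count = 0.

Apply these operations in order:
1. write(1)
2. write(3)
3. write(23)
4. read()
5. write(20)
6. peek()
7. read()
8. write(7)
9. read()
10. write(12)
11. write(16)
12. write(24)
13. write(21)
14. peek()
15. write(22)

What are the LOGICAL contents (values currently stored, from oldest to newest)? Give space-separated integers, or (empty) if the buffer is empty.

Answer: 7 12 16 24 21 22

Derivation:
After op 1 (write(1)): arr=[1 _ _ _ _ _] head=0 tail=1 count=1
After op 2 (write(3)): arr=[1 3 _ _ _ _] head=0 tail=2 count=2
After op 3 (write(23)): arr=[1 3 23 _ _ _] head=0 tail=3 count=3
After op 4 (read()): arr=[1 3 23 _ _ _] head=1 tail=3 count=2
After op 5 (write(20)): arr=[1 3 23 20 _ _] head=1 tail=4 count=3
After op 6 (peek()): arr=[1 3 23 20 _ _] head=1 tail=4 count=3
After op 7 (read()): arr=[1 3 23 20 _ _] head=2 tail=4 count=2
After op 8 (write(7)): arr=[1 3 23 20 7 _] head=2 tail=5 count=3
After op 9 (read()): arr=[1 3 23 20 7 _] head=3 tail=5 count=2
After op 10 (write(12)): arr=[1 3 23 20 7 12] head=3 tail=0 count=3
After op 11 (write(16)): arr=[16 3 23 20 7 12] head=3 tail=1 count=4
After op 12 (write(24)): arr=[16 24 23 20 7 12] head=3 tail=2 count=5
After op 13 (write(21)): arr=[16 24 21 20 7 12] head=3 tail=3 count=6
After op 14 (peek()): arr=[16 24 21 20 7 12] head=3 tail=3 count=6
After op 15 (write(22)): arr=[16 24 21 22 7 12] head=4 tail=4 count=6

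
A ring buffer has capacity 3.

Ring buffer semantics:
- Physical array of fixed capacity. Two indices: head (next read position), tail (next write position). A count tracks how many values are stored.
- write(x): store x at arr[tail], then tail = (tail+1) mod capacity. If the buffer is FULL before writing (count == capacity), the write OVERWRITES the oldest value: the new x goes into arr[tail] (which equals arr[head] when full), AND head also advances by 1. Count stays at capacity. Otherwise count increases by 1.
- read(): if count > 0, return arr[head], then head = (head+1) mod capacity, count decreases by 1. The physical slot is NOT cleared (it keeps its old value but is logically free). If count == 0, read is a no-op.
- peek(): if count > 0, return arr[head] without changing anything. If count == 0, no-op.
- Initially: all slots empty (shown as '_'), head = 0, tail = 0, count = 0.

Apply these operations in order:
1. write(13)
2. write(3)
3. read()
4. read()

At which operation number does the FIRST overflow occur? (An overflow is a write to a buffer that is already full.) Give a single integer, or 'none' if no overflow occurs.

Answer: none

Derivation:
After op 1 (write(13)): arr=[13 _ _] head=0 tail=1 count=1
After op 2 (write(3)): arr=[13 3 _] head=0 tail=2 count=2
After op 3 (read()): arr=[13 3 _] head=1 tail=2 count=1
After op 4 (read()): arr=[13 3 _] head=2 tail=2 count=0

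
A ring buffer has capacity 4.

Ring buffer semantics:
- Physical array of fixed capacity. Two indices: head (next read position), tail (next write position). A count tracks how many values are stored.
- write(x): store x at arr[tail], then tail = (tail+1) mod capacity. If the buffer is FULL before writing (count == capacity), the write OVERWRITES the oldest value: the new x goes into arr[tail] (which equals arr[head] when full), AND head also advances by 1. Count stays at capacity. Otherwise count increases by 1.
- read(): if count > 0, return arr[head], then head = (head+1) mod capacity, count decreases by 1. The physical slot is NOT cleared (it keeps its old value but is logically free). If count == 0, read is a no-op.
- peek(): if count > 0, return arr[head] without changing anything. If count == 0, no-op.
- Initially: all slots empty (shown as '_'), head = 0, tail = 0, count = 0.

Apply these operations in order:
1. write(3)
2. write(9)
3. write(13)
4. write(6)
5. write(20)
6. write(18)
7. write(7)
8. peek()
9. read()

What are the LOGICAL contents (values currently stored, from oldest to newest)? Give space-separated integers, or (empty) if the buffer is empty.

Answer: 20 18 7

Derivation:
After op 1 (write(3)): arr=[3 _ _ _] head=0 tail=1 count=1
After op 2 (write(9)): arr=[3 9 _ _] head=0 tail=2 count=2
After op 3 (write(13)): arr=[3 9 13 _] head=0 tail=3 count=3
After op 4 (write(6)): arr=[3 9 13 6] head=0 tail=0 count=4
After op 5 (write(20)): arr=[20 9 13 6] head=1 tail=1 count=4
After op 6 (write(18)): arr=[20 18 13 6] head=2 tail=2 count=4
After op 7 (write(7)): arr=[20 18 7 6] head=3 tail=3 count=4
After op 8 (peek()): arr=[20 18 7 6] head=3 tail=3 count=4
After op 9 (read()): arr=[20 18 7 6] head=0 tail=3 count=3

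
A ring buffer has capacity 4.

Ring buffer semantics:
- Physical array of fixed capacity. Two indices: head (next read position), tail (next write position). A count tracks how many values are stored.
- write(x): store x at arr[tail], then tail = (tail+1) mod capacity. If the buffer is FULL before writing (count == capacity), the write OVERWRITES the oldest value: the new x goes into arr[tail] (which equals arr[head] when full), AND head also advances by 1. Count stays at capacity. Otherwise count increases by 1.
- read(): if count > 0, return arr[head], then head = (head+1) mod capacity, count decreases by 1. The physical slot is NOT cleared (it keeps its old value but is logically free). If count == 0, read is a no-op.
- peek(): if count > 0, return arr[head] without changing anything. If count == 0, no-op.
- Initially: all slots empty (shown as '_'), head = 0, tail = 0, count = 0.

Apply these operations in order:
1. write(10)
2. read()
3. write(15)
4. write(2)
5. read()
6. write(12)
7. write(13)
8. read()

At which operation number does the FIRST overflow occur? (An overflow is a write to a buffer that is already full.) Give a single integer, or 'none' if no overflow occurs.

After op 1 (write(10)): arr=[10 _ _ _] head=0 tail=1 count=1
After op 2 (read()): arr=[10 _ _ _] head=1 tail=1 count=0
After op 3 (write(15)): arr=[10 15 _ _] head=1 tail=2 count=1
After op 4 (write(2)): arr=[10 15 2 _] head=1 tail=3 count=2
After op 5 (read()): arr=[10 15 2 _] head=2 tail=3 count=1
After op 6 (write(12)): arr=[10 15 2 12] head=2 tail=0 count=2
After op 7 (write(13)): arr=[13 15 2 12] head=2 tail=1 count=3
After op 8 (read()): arr=[13 15 2 12] head=3 tail=1 count=2

Answer: none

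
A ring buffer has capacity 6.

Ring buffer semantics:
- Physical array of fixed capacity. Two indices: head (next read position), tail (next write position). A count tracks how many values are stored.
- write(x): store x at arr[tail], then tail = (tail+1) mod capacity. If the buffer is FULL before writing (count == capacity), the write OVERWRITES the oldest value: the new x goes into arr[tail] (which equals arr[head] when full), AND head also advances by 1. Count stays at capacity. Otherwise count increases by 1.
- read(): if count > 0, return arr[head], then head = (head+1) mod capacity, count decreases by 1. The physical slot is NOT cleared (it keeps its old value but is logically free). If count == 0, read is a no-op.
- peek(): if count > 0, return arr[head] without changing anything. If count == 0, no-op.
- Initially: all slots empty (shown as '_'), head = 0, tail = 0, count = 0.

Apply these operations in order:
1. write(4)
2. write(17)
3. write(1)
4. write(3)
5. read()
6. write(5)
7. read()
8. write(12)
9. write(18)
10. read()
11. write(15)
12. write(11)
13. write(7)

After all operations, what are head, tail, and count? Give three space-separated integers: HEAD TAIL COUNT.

After op 1 (write(4)): arr=[4 _ _ _ _ _] head=0 tail=1 count=1
After op 2 (write(17)): arr=[4 17 _ _ _ _] head=0 tail=2 count=2
After op 3 (write(1)): arr=[4 17 1 _ _ _] head=0 tail=3 count=3
After op 4 (write(3)): arr=[4 17 1 3 _ _] head=0 tail=4 count=4
After op 5 (read()): arr=[4 17 1 3 _ _] head=1 tail=4 count=3
After op 6 (write(5)): arr=[4 17 1 3 5 _] head=1 tail=5 count=4
After op 7 (read()): arr=[4 17 1 3 5 _] head=2 tail=5 count=3
After op 8 (write(12)): arr=[4 17 1 3 5 12] head=2 tail=0 count=4
After op 9 (write(18)): arr=[18 17 1 3 5 12] head=2 tail=1 count=5
After op 10 (read()): arr=[18 17 1 3 5 12] head=3 tail=1 count=4
After op 11 (write(15)): arr=[18 15 1 3 5 12] head=3 tail=2 count=5
After op 12 (write(11)): arr=[18 15 11 3 5 12] head=3 tail=3 count=6
After op 13 (write(7)): arr=[18 15 11 7 5 12] head=4 tail=4 count=6

Answer: 4 4 6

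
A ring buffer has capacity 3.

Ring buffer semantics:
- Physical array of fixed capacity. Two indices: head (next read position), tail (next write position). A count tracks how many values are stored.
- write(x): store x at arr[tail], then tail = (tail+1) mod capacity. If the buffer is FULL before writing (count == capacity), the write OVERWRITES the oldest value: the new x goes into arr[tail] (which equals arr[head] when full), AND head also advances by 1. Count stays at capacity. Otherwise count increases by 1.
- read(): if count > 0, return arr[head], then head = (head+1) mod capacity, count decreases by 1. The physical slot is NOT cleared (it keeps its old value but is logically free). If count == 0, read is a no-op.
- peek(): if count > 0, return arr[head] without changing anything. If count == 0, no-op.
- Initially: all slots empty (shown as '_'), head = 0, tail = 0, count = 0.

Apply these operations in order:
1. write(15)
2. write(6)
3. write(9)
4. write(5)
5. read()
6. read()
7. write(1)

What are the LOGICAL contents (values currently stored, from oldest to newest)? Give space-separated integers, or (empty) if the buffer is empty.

Answer: 5 1

Derivation:
After op 1 (write(15)): arr=[15 _ _] head=0 tail=1 count=1
After op 2 (write(6)): arr=[15 6 _] head=0 tail=2 count=2
After op 3 (write(9)): arr=[15 6 9] head=0 tail=0 count=3
After op 4 (write(5)): arr=[5 6 9] head=1 tail=1 count=3
After op 5 (read()): arr=[5 6 9] head=2 tail=1 count=2
After op 6 (read()): arr=[5 6 9] head=0 tail=1 count=1
After op 7 (write(1)): arr=[5 1 9] head=0 tail=2 count=2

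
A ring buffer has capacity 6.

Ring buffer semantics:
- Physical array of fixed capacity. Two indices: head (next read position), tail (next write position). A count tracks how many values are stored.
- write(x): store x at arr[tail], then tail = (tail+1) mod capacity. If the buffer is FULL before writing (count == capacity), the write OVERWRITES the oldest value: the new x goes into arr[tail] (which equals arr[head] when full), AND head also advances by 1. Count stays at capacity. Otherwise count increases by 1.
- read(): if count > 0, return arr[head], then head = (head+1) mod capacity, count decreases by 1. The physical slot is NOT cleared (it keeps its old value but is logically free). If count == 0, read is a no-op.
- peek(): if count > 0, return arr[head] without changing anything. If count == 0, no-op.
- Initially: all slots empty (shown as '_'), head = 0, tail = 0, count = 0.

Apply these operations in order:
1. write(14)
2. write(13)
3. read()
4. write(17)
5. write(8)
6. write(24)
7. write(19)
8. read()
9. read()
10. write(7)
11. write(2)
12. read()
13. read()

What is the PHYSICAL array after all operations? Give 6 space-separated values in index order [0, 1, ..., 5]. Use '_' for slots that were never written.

After op 1 (write(14)): arr=[14 _ _ _ _ _] head=0 tail=1 count=1
After op 2 (write(13)): arr=[14 13 _ _ _ _] head=0 tail=2 count=2
After op 3 (read()): arr=[14 13 _ _ _ _] head=1 tail=2 count=1
After op 4 (write(17)): arr=[14 13 17 _ _ _] head=1 tail=3 count=2
After op 5 (write(8)): arr=[14 13 17 8 _ _] head=1 tail=4 count=3
After op 6 (write(24)): arr=[14 13 17 8 24 _] head=1 tail=5 count=4
After op 7 (write(19)): arr=[14 13 17 8 24 19] head=1 tail=0 count=5
After op 8 (read()): arr=[14 13 17 8 24 19] head=2 tail=0 count=4
After op 9 (read()): arr=[14 13 17 8 24 19] head=3 tail=0 count=3
After op 10 (write(7)): arr=[7 13 17 8 24 19] head=3 tail=1 count=4
After op 11 (write(2)): arr=[7 2 17 8 24 19] head=3 tail=2 count=5
After op 12 (read()): arr=[7 2 17 8 24 19] head=4 tail=2 count=4
After op 13 (read()): arr=[7 2 17 8 24 19] head=5 tail=2 count=3

Answer: 7 2 17 8 24 19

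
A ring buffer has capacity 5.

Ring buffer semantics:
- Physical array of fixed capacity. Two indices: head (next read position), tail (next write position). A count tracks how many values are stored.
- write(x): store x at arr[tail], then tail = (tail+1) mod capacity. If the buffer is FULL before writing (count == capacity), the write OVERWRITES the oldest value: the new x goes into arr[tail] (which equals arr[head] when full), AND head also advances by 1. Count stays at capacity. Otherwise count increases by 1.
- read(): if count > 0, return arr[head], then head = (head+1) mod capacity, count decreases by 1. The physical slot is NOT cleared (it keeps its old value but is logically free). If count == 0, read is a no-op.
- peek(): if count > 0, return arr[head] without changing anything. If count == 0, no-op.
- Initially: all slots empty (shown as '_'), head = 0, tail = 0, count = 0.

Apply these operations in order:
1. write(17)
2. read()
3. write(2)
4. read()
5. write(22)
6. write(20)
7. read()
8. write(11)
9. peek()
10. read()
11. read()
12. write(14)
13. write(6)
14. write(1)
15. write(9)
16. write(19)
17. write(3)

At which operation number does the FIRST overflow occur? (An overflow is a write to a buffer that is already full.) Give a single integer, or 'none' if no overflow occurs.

After op 1 (write(17)): arr=[17 _ _ _ _] head=0 tail=1 count=1
After op 2 (read()): arr=[17 _ _ _ _] head=1 tail=1 count=0
After op 3 (write(2)): arr=[17 2 _ _ _] head=1 tail=2 count=1
After op 4 (read()): arr=[17 2 _ _ _] head=2 tail=2 count=0
After op 5 (write(22)): arr=[17 2 22 _ _] head=2 tail=3 count=1
After op 6 (write(20)): arr=[17 2 22 20 _] head=2 tail=4 count=2
After op 7 (read()): arr=[17 2 22 20 _] head=3 tail=4 count=1
After op 8 (write(11)): arr=[17 2 22 20 11] head=3 tail=0 count=2
After op 9 (peek()): arr=[17 2 22 20 11] head=3 tail=0 count=2
After op 10 (read()): arr=[17 2 22 20 11] head=4 tail=0 count=1
After op 11 (read()): arr=[17 2 22 20 11] head=0 tail=0 count=0
After op 12 (write(14)): arr=[14 2 22 20 11] head=0 tail=1 count=1
After op 13 (write(6)): arr=[14 6 22 20 11] head=0 tail=2 count=2
After op 14 (write(1)): arr=[14 6 1 20 11] head=0 tail=3 count=3
After op 15 (write(9)): arr=[14 6 1 9 11] head=0 tail=4 count=4
After op 16 (write(19)): arr=[14 6 1 9 19] head=0 tail=0 count=5
After op 17 (write(3)): arr=[3 6 1 9 19] head=1 tail=1 count=5

Answer: 17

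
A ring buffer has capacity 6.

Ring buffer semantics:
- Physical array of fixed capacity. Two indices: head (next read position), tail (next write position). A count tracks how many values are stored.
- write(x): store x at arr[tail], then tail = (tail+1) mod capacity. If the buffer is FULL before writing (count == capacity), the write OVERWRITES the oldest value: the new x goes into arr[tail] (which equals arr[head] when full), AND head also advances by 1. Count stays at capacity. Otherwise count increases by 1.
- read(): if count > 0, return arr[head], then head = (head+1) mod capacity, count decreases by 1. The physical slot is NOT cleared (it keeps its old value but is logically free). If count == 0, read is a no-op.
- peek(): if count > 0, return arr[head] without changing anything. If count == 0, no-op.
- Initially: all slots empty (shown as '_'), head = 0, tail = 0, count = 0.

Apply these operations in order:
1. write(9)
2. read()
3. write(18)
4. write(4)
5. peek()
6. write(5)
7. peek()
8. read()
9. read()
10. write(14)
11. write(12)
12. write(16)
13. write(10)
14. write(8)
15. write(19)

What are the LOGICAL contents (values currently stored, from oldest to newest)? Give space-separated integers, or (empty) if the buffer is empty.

Answer: 14 12 16 10 8 19

Derivation:
After op 1 (write(9)): arr=[9 _ _ _ _ _] head=0 tail=1 count=1
After op 2 (read()): arr=[9 _ _ _ _ _] head=1 tail=1 count=0
After op 3 (write(18)): arr=[9 18 _ _ _ _] head=1 tail=2 count=1
After op 4 (write(4)): arr=[9 18 4 _ _ _] head=1 tail=3 count=2
After op 5 (peek()): arr=[9 18 4 _ _ _] head=1 tail=3 count=2
After op 6 (write(5)): arr=[9 18 4 5 _ _] head=1 tail=4 count=3
After op 7 (peek()): arr=[9 18 4 5 _ _] head=1 tail=4 count=3
After op 8 (read()): arr=[9 18 4 5 _ _] head=2 tail=4 count=2
After op 9 (read()): arr=[9 18 4 5 _ _] head=3 tail=4 count=1
After op 10 (write(14)): arr=[9 18 4 5 14 _] head=3 tail=5 count=2
After op 11 (write(12)): arr=[9 18 4 5 14 12] head=3 tail=0 count=3
After op 12 (write(16)): arr=[16 18 4 5 14 12] head=3 tail=1 count=4
After op 13 (write(10)): arr=[16 10 4 5 14 12] head=3 tail=2 count=5
After op 14 (write(8)): arr=[16 10 8 5 14 12] head=3 tail=3 count=6
After op 15 (write(19)): arr=[16 10 8 19 14 12] head=4 tail=4 count=6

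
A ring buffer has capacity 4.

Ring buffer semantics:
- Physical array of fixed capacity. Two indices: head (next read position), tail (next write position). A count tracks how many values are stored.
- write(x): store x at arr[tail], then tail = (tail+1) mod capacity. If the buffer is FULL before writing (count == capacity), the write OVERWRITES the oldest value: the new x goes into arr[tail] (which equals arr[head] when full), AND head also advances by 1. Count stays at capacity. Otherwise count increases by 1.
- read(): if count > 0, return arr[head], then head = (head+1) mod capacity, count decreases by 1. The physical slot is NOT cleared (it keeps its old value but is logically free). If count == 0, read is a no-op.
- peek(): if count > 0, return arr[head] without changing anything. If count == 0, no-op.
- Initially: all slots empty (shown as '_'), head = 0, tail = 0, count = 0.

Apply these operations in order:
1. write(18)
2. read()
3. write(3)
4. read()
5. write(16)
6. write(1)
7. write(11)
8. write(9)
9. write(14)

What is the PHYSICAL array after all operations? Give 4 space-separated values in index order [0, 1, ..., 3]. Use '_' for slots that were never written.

After op 1 (write(18)): arr=[18 _ _ _] head=0 tail=1 count=1
After op 2 (read()): arr=[18 _ _ _] head=1 tail=1 count=0
After op 3 (write(3)): arr=[18 3 _ _] head=1 tail=2 count=1
After op 4 (read()): arr=[18 3 _ _] head=2 tail=2 count=0
After op 5 (write(16)): arr=[18 3 16 _] head=2 tail=3 count=1
After op 6 (write(1)): arr=[18 3 16 1] head=2 tail=0 count=2
After op 7 (write(11)): arr=[11 3 16 1] head=2 tail=1 count=3
After op 8 (write(9)): arr=[11 9 16 1] head=2 tail=2 count=4
After op 9 (write(14)): arr=[11 9 14 1] head=3 tail=3 count=4

Answer: 11 9 14 1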